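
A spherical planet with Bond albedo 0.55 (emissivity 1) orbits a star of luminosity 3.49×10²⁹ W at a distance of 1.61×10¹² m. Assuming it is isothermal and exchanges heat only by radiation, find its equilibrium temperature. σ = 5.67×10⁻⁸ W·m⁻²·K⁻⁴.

First find the stellar flux at distance d: S = L/(4πd²) = 3.49×10²⁹/(4π·(1.61×10¹²)²) = 10710 W/m².
For an isothermal sphere, absorbed (1−a)S·πr² = emitted σ·4πr²·T⁴, so T⁴ = (1−a)S/(4σ).
T⁴ = 0.450·10710/(4·5.67×10⁻⁸) = 2.126×10¹⁰ K⁴.

T ≈ 382 K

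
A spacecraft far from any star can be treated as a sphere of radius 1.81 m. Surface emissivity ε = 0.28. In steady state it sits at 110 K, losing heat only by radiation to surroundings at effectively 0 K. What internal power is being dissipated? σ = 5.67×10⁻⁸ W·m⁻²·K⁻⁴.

P ≈ 95.7 W

Steady state: P = εσA T⁴.
A = 4πr² = 41.17 m²; T⁴ = (110)⁴ = 1.464×10⁸ K⁴.
P = 0.28 × 5.67×10⁻⁸ × 41.17 × 1.464×10⁸.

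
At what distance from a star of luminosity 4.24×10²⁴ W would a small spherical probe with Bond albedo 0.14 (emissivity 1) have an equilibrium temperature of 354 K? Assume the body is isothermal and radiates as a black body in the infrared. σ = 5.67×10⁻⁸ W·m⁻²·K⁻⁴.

For an isothermal black-emitting sphere, (1−a)S·πr² = σ·4πr²·T⁴ ⇒ S = 4σT⁴/(1−a).
S = 4·5.67×10⁻⁸·(354)⁴/0.860 = 4141 W/m².
Flux falls as S = L/(4πd²), so d = √(L/(4πS)) = √(4.24×10²⁴/(4π·4141)).

d ≈ 9.03×10⁹ m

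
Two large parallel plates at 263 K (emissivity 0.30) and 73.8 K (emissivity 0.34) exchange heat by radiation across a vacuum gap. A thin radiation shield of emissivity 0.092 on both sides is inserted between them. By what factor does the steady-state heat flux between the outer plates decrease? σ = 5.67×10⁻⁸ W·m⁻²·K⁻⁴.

Without shield: q₀ = σΔ(T⁴)/(1/ε₁+1/ε₂−1) with denominator 5.275.
With shield the two gaps are in series; the resistances add: (1/ε₁+1/ε_s−1)+(1/ε_s+1/ε₂−1) = 13.20+12.81 = 26.01.
Heat-flux ratio q₀/q = 26.01/5.275.

factor ≈ 4.93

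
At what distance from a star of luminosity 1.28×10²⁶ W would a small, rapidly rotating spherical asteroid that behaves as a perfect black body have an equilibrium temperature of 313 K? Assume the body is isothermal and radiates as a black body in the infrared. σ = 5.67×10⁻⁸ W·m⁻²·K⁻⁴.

d ≈ 6.84×10¹⁰ m

For an isothermal black-emitting sphere, (1−a)S·πr² = σ·4πr²·T⁴ ⇒ S = 4σT⁴/(1−a).
S = 4·5.67×10⁻⁸·(313)⁴/1.00 = 2177 W/m².
Flux falls as S = L/(4πd²), so d = √(L/(4πS)) = √(1.28×10²⁶/(4π·2177)).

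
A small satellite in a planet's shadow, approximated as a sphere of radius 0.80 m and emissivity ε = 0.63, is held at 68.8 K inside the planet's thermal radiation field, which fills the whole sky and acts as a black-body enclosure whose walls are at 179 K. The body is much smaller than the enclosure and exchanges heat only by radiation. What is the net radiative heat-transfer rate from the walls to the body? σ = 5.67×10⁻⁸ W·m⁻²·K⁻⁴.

P_net ≈ 288 W

For a small grey body in a large enclosure: P_net = εσA(T_body⁴ − T_wall⁴).
A = 4πr² = 8.042 m²; T_body⁴ − T_wall⁴ = 2.241×10⁷ − 1.027×10⁹ = -1.004×10⁹ K⁴.
|P_net| = 0.63·5.67×10⁻⁸·8.042·1.004×10⁹.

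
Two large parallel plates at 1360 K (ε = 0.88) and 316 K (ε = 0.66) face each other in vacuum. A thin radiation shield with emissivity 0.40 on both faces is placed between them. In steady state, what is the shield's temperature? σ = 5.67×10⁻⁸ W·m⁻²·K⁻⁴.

In steady state the net flux on the hot side equals that on the cold side.
σ(T₁⁴−T_s⁴)/D₁ = σ(T_s⁴−T₂⁴)/D₂, with D₁ = 1/ε₁+1/ε_s−1 = 2.636, D₂ = 1/ε_s+1/ε₂−1 = 3.015.
Solve for T_s⁴: T_s⁴ = (D₂·T₁⁴ + D₁·T₂⁴)/(D₁+D₂) = 1.830×10¹² K⁴.

T_s ≈ 1160 K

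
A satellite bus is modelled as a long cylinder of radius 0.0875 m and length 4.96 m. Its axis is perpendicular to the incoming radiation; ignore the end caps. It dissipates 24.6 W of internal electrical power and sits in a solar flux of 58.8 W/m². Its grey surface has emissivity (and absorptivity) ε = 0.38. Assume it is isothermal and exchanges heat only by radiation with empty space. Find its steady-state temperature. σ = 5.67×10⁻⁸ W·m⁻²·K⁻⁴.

T ≈ 165 K

At steady state, absorbed solar power + internal power = radiated power.
Absorbed: α·S·A_cross = 0.38·58.8·0.8680 = 19.39 W (cross-section 2rL).
Total input = 19.39 + 24.6 = 43.99 W.
Radiated: εσ·A_surf·T⁴ with A_surf = 2πrL = 2.727 m².
T⁴ = 43.99/(0.38·5.67×10⁻⁸·2.727) = 7.488×10⁸ K⁴.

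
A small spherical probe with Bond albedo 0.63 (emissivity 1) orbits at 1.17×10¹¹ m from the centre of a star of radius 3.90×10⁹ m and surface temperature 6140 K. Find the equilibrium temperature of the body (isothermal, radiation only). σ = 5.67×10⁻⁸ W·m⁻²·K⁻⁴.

The star's surface emits σT_*⁴; at distance d the flux is S = σT_*⁴(R_*/d)².
S = 5.67×10⁻⁸·(6140)⁴·(3.90×10⁹/1.17×10¹¹)² = 89540 W/m².
For an isothermal sphere T⁴ = (1−a)S/(4σ) = 1.461×10¹¹ K⁴.

T ≈ 618 K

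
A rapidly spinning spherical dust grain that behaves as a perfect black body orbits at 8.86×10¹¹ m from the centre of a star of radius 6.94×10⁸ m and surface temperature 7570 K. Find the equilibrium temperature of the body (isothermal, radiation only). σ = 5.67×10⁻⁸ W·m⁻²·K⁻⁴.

The star's surface emits σT_*⁴; at distance d the flux is S = σT_*⁴(R_*/d)².
S = 5.67×10⁻⁸·(7570)⁴·(6.94×10⁸/8.86×10¹¹)² = 114.2 W/m².
For an isothermal sphere T⁴ = (1−a)S/(4σ) = 5.037×10⁸ K⁴.

T ≈ 150 K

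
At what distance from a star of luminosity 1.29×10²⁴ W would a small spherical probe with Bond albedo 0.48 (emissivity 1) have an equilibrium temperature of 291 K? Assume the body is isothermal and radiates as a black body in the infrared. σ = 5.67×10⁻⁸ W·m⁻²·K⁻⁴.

d ≈ 5.73×10⁹ m

For an isothermal black-emitting sphere, (1−a)S·πr² = σ·4πr²·T⁴ ⇒ S = 4σT⁴/(1−a).
S = 4·5.67×10⁻⁸·(291)⁴/0.520 = 3128 W/m².
Flux falls as S = L/(4πd²), so d = √(L/(4πS)) = √(1.29×10²⁴/(4π·3128)).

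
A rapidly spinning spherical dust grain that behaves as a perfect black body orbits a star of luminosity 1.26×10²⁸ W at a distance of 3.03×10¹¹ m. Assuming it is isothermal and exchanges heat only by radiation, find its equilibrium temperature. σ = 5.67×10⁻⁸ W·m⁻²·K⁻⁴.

First find the stellar flux at distance d: S = L/(4πd²) = 1.26×10²⁸/(4π·(3.03×10¹¹)²) = 10920 W/m².
For an isothermal sphere, absorbed (1−a)S·πr² = emitted σ·4πr²·T⁴, so T⁴ = (1−a)S/(4σ).
T⁴ = 1.00·10920/(4·5.67×10⁻⁸) = 4.815×10¹⁰ K⁴.

T ≈ 468 K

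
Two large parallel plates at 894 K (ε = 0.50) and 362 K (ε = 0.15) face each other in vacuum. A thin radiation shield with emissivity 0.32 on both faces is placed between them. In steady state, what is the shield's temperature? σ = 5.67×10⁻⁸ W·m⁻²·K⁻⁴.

T_s ≈ 815 K

In steady state the net flux on the hot side equals that on the cold side.
σ(T₁⁴−T_s⁴)/D₁ = σ(T_s⁴−T₂⁴)/D₂, with D₁ = 1/ε₁+1/ε_s−1 = 4.125, D₂ = 1/ε_s+1/ε₂−1 = 8.792.
Solve for T_s⁴: T_s⁴ = (D₂·T₁⁴ + D₁·T₂⁴)/(D₁+D₂) = 4.403×10¹¹ K⁴.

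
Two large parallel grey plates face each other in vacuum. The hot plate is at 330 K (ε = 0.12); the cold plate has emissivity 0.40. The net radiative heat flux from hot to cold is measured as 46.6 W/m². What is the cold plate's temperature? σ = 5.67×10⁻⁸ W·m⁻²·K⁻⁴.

q = σ(T₁⁴ − T₂⁴)/(1/ε₁ + 1/ε₂ − 1); denominator = 9.833.
T₂⁴ = T₁⁴ − q·(1/ε₁+1/ε₂−1)/σ = 1.186×10¹⁰ − 46.6·9.833/5.67×10⁻⁸
    = 3.777×10⁹ K⁴.

T₂ ≈ 248 K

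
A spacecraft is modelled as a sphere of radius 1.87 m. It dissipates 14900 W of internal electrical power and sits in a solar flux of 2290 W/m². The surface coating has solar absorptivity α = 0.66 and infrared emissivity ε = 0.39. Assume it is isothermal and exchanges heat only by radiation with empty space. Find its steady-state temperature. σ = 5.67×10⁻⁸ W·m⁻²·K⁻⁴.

At steady state, absorbed solar power + internal power = radiated power.
Absorbed: α·S·A_cross = 0.66·2290·10.99 = 16600 W (cross-section πr²).
Total input = 16600 + 14900 = 31500 W.
Radiated: εσ·A_surf·T⁴ with A_surf = 4πr² = 43.94 m².
T⁴ = 31500/(0.39·5.67×10⁻⁸·43.94) = 3.242×10¹⁰ K⁴.

T ≈ 424 K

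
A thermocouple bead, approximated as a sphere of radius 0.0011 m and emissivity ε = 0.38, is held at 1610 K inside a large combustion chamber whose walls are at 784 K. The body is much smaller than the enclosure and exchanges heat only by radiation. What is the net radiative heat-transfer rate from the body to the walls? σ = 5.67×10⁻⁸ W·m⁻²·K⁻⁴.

For a small grey body in a large enclosure: P_net = εσA(T_body⁴ − T_wall⁴).
A = 4πr² = 1.521×10⁻⁵ m²; T_body⁴ − T_wall⁴ = 6.719×10¹² − 3.778×10¹¹ = 6.341×10¹² K⁴.
|P_net| = 0.38·5.67×10⁻⁸·1.521×10⁻⁵·6.341×10¹².

P_net ≈ 2.08 W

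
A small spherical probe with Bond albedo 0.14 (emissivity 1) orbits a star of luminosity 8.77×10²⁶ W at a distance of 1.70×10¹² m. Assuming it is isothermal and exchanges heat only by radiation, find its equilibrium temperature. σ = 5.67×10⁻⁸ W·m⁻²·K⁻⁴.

T ≈ 97.8 K

First find the stellar flux at distance d: S = L/(4πd²) = 8.77×10²⁶/(4π·(1.70×10¹²)²) = 24.15 W/m².
For an isothermal sphere, absorbed (1−a)S·πr² = emitted σ·4πr²·T⁴, so T⁴ = (1−a)S/(4σ).
T⁴ = 0.860·24.15/(4·5.67×10⁻⁸) = 9.157×10⁷ K⁴.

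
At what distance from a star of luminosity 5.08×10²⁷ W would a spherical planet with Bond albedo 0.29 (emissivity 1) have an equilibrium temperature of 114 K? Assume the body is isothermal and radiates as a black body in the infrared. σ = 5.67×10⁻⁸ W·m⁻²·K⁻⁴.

For an isothermal black-emitting sphere, (1−a)S·πr² = σ·4πr²·T⁴ ⇒ S = 4σT⁴/(1−a).
S = 4·5.67×10⁻⁸·(114)⁴/0.710 = 53.95 W/m².
Flux falls as S = L/(4πd²), so d = √(L/(4πS)) = √(5.08×10²⁷/(4π·53.95)).

d ≈ 2.74×10¹² m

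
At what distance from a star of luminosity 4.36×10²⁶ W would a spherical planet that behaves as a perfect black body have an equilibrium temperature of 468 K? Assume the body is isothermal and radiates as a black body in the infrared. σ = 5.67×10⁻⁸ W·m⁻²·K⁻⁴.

For an isothermal black-emitting sphere, (1−a)S·πr² = σ·4πr²·T⁴ ⇒ S = 4σT⁴/(1−a).
S = 4·5.67×10⁻⁸·(468)⁴/1.00 = 10880 W/m².
Flux falls as S = L/(4πd²), so d = √(L/(4πS)) = √(4.36×10²⁶/(4π·10880)).

d ≈ 5.65×10¹⁰ m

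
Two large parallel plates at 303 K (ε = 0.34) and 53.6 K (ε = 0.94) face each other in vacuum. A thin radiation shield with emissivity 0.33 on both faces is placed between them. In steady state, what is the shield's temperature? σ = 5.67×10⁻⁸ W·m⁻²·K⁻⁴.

In steady state the net flux on the hot side equals that on the cold side.
σ(T₁⁴−T_s⁴)/D₁ = σ(T_s⁴−T₂⁴)/D₂, with D₁ = 1/ε₁+1/ε_s−1 = 4.971, D₂ = 1/ε_s+1/ε₂−1 = 3.094.
Solve for T_s⁴: T_s⁴ = (D₂·T₁⁴ + D₁·T₂⁴)/(D₁+D₂) = 3.239×10⁹ K⁴.

T_s ≈ 239 K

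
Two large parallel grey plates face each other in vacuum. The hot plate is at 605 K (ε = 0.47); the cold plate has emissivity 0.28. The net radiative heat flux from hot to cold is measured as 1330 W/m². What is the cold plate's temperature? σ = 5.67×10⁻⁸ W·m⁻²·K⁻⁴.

q = σ(T₁⁴ − T₂⁴)/(1/ε₁ + 1/ε₂ − 1); denominator = 4.699.
T₂⁴ = T₁⁴ − q·(1/ε₁+1/ε₂−1)/σ = 1.340×10¹¹ − 1330·4.699/5.67×10⁻⁸
    = 2.375×10¹⁰ K⁴.

T₂ ≈ 393 K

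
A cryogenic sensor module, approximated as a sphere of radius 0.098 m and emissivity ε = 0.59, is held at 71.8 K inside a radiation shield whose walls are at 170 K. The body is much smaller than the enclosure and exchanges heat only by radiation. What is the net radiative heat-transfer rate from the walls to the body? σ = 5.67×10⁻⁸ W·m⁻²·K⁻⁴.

P_net ≈ 3.26 W

For a small grey body in a large enclosure: P_net = εσA(T_body⁴ − T_wall⁴).
A = 4πr² = 0.1207 m²; T_body⁴ − T_wall⁴ = 2.658×10⁷ − 8.352×10⁸ = -8.086×10⁸ K⁴.
|P_net| = 0.59·5.67×10⁻⁸·0.1207·8.086×10⁸.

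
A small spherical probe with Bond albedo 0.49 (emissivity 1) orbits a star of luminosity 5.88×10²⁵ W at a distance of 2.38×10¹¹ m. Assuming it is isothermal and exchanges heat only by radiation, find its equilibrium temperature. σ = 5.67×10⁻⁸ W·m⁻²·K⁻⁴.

T ≈ 117 K

First find the stellar flux at distance d: S = L/(4πd²) = 5.88×10²⁵/(4π·(2.38×10¹¹)²) = 82.61 W/m².
For an isothermal sphere, absorbed (1−a)S·πr² = emitted σ·4πr²·T⁴, so T⁴ = (1−a)S/(4σ).
T⁴ = 0.510·82.61/(4·5.67×10⁻⁸) = 1.858×10⁸ K⁴.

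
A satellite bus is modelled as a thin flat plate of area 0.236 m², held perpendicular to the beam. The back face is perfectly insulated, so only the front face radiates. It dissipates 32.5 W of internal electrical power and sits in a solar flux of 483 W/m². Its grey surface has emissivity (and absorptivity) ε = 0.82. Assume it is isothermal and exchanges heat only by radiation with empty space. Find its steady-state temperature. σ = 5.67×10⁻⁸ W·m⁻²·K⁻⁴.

At steady state, absorbed solar power + internal power = radiated power.
Absorbed: α·S·A_cross = 0.82·483·0.2360 = 93.47 W (cross-section A).
Total input = 93.47 + 32.5 = 126.0 W.
Radiated: εσ·A_surf·T⁴ with A_surf = A = 0.2360 m².
T⁴ = 126.0/(0.82·5.67×10⁻⁸·0.2360) = 1.148×10¹⁰ K⁴.

T ≈ 327 K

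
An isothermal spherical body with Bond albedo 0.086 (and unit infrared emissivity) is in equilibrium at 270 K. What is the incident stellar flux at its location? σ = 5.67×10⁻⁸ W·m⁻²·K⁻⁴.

(1−a)S·πr² = σ·4πr²·T⁴ ⇒ S = 4σT⁴/(1−a).
S = 4·5.67×10⁻⁸·5.314×10⁹/0.914.

S ≈ 1320 W/m²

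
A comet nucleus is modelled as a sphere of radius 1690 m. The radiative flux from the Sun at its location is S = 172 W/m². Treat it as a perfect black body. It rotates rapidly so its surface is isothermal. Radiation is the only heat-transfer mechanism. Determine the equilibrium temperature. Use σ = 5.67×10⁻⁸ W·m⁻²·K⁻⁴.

At equilibrium, absorbed power = emitted power.
Absorbing cross-section = πr² = 8.973×10⁶ m²; emitting surface = 4πr² = 3.589×10⁷ m² (ratio 4).
S·A_cross = εσ·A_surf·T⁴  ⇒  T⁴ = S/(4σ).
T⁴ = 1.00·172/(4·5.67×10⁻⁸) = 7.584×10⁸ K⁴.
T = (7.584×10⁸)^(1/4).

T ≈ 166 K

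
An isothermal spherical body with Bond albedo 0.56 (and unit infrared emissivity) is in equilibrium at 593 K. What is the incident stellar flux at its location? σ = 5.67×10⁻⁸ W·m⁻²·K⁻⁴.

S ≈ 63700 W/m²

(1−a)S·πr² = σ·4πr²·T⁴ ⇒ S = 4σT⁴/(1−a).
S = 4·5.67×10⁻⁸·1.237×10¹¹/0.440.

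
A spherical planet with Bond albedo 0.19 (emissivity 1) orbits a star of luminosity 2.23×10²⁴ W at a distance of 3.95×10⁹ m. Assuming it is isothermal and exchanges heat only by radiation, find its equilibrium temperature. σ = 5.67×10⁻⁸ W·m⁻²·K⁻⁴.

First find the stellar flux at distance d: S = L/(4πd²) = 2.23×10²⁴/(4π·(3.95×10⁹)²) = 11370 W/m².
For an isothermal sphere, absorbed (1−a)S·πr² = emitted σ·4πr²·T⁴, so T⁴ = (1−a)S/(4σ).
T⁴ = 0.810·11370/(4·5.67×10⁻⁸) = 4.062×10¹⁰ K⁴.

T ≈ 449 K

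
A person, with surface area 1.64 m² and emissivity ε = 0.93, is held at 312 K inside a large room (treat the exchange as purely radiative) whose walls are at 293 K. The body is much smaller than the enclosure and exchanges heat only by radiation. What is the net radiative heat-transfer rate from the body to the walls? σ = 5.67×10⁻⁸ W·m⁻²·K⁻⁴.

For a small grey body in a large enclosure: P_net = εσA(T_body⁴ − T_wall⁴).
A = 1.64 m²; T_body⁴ − T_wall⁴ = 9.476×10⁹ − 7.370×10⁹ = 2.106×10⁹ K⁴.
|P_net| = 0.93·5.67×10⁻⁸·1.640·2.106×10⁹.

P_net ≈ 182 W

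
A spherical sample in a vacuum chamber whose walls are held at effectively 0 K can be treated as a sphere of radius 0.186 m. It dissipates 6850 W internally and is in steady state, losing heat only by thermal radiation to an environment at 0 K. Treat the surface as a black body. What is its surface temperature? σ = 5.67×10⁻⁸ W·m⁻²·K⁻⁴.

T ≈ 726 K

Steady state: internal power = radiated power, P = εσA T⁴.
Radiating area A = 4πr² = 0.4347 m².
T⁴ = P/(εσA) = 6850/(1.0·5.67×10⁻⁸·0.4347) = 2.779×10¹¹ K⁴.
T = (2.779×10¹¹)^(1/4).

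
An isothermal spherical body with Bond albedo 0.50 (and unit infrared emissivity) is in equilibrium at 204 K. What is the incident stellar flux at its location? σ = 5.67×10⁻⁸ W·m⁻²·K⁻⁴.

S ≈ 786 W/m²

(1−a)S·πr² = σ·4πr²·T⁴ ⇒ S = 4σT⁴/(1−a).
S = 4·5.67×10⁻⁸·1.732×10⁹/0.500.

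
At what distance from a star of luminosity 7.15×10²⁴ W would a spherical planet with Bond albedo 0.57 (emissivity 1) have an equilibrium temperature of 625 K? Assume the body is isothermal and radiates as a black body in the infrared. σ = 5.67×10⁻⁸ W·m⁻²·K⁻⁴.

d ≈ 2.66×10⁹ m

For an isothermal black-emitting sphere, (1−a)S·πr² = σ·4πr²·T⁴ ⇒ S = 4σT⁴/(1−a).
S = 4·5.67×10⁻⁸·(625)⁴/0.430 = 80480 W/m².
Flux falls as S = L/(4πd²), so d = √(L/(4πS)) = √(7.15×10²⁴/(4π·80480)).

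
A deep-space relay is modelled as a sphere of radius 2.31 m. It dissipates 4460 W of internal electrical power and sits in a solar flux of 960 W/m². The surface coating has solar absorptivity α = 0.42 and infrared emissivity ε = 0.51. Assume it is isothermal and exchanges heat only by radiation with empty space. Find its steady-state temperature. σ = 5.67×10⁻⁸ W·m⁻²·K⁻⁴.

At steady state, absorbed solar power + internal power = radiated power.
Absorbed: α·S·A_cross = 0.42·960·16.76 = 6759 W (cross-section πr²).
Total input = 6759 + 4460 = 11220 W.
Radiated: εσ·A_surf·T⁴ with A_surf = 4πr² = 67.06 m².
T⁴ = 11220/(0.51·5.67×10⁻⁸·67.06) = 5.786×10⁹ K⁴.

T ≈ 276 K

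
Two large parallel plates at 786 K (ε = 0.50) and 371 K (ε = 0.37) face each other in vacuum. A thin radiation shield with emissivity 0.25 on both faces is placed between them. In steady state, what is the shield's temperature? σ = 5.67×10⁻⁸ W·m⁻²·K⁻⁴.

T_s ≈ 679 K

In steady state the net flux on the hot side equals that on the cold side.
σ(T₁⁴−T_s⁴)/D₁ = σ(T_s⁴−T₂⁴)/D₂, with D₁ = 1/ε₁+1/ε_s−1 = 5.000, D₂ = 1/ε_s+1/ε₂−1 = 5.703.
Solve for T_s⁴: T_s⁴ = (D₂·T₁⁴ + D₁·T₂⁴)/(D₁+D₂) = 2.122×10¹¹ K⁴.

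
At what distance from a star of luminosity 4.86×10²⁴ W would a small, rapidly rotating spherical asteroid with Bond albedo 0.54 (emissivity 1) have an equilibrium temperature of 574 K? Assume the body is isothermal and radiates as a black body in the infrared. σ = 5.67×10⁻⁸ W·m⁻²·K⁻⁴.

d ≈ 2.69×10⁹ m

For an isothermal black-emitting sphere, (1−a)S·πr² = σ·4πr²·T⁴ ⇒ S = 4σT⁴/(1−a).
S = 4·5.67×10⁻⁸·(574)⁴/0.460 = 53520 W/m².
Flux falls as S = L/(4πd²), so d = √(L/(4πS)) = √(4.86×10²⁴/(4π·53520)).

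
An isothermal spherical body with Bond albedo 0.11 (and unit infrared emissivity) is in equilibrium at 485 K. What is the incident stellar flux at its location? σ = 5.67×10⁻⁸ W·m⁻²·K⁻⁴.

S ≈ 14100 W/m²

(1−a)S·πr² = σ·4πr²·T⁴ ⇒ S = 4σT⁴/(1−a).
S = 4·5.67×10⁻⁸·5.533×10¹⁰/0.890.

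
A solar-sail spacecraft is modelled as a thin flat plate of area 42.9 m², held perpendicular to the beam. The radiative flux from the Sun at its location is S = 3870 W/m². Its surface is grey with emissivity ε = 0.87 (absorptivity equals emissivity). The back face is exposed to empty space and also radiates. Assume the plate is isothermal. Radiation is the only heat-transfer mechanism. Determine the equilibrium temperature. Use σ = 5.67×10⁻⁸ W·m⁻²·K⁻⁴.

T ≈ 430 K

At equilibrium, absorbed power = emitted power.
Absorbing cross-section = A = 42.90 m²; emitting surface = 2A = 85.80 m² (ratio 2).
εS·A_cross = εσ·A_surf·T⁴  ⇒  T⁴ = S/(2σ)   (ε cancels).
T⁴ = 3870/(2·5.67×10⁻⁸) = 3.413×10¹⁰ K⁴.
T = (3.413×10¹⁰)^(1/4).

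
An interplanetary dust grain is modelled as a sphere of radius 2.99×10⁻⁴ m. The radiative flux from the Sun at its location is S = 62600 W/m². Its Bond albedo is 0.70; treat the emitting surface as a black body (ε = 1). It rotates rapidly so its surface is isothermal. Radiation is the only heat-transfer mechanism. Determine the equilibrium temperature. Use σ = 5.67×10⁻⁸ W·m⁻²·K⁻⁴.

T ≈ 536 K

At equilibrium, absorbed power = emitted power.
Absorbing cross-section = πr² = 2.809×10⁻⁷ m²; emitting surface = 4πr² = 1.123×10⁻⁶ m² (ratio 4).
(1−a)S·A_cross = εσ·A_surf·T⁴  ⇒  T⁴ = (1−a)S/(4σ).
T⁴ = 0.300·62600/(4·5.67×10⁻⁸) = 8.280×10¹⁰ K⁴.
T = (8.280×10¹⁰)^(1/4).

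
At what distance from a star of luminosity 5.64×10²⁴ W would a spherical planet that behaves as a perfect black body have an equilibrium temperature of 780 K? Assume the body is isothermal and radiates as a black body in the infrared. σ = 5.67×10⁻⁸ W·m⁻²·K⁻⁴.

For an isothermal black-emitting sphere, (1−a)S·πr² = σ·4πr²·T⁴ ⇒ S = 4σT⁴/(1−a).
S = 4·5.67×10⁻⁸·(780)⁴/1.00 = 83950 W/m².
Flux falls as S = L/(4πd²), so d = √(L/(4πS)) = √(5.64×10²⁴/(4π·83950)).

d ≈ 2.31×10⁹ m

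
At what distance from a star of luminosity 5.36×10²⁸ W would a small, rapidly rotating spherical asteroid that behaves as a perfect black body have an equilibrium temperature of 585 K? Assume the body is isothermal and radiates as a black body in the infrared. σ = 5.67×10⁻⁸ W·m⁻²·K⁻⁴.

d ≈ 4.01×10¹¹ m

For an isothermal black-emitting sphere, (1−a)S·πr² = σ·4πr²·T⁴ ⇒ S = 4σT⁴/(1−a).
S = 4·5.67×10⁻⁸·(585)⁴/1.00 = 26560 W/m².
Flux falls as S = L/(4πd²), so d = √(L/(4πS)) = √(5.36×10²⁸/(4π·26560)).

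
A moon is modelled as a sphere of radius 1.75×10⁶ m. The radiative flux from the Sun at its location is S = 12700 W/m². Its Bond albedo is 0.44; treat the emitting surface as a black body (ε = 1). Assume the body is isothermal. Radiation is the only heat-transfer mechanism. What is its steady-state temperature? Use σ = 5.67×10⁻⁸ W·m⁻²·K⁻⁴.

At equilibrium, absorbed power = emitted power.
Absorbing cross-section = πr² = 9.621×10¹² m²; emitting surface = 4πr² = 3.848×10¹³ m² (ratio 4).
(1−a)S·A_cross = εσ·A_surf·T⁴  ⇒  T⁴ = (1−a)S/(4σ).
T⁴ = 0.560·12700/(4·5.67×10⁻⁸) = 3.136×10¹⁰ K⁴.
T = (3.136×10¹⁰)^(1/4).

T ≈ 421 K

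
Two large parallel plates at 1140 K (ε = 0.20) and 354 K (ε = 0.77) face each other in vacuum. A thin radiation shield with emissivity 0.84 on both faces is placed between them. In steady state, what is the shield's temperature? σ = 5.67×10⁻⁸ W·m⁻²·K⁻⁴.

T_s ≈ 790 K

In steady state the net flux on the hot side equals that on the cold side.
σ(T₁⁴−T_s⁴)/D₁ = σ(T_s⁴−T₂⁴)/D₂, with D₁ = 1/ε₁+1/ε_s−1 = 5.190, D₂ = 1/ε_s+1/ε₂−1 = 1.489.
Solve for T_s⁴: T_s⁴ = (D₂·T₁⁴ + D₁·T₂⁴)/(D₁+D₂) = 3.887×10¹¹ K⁴.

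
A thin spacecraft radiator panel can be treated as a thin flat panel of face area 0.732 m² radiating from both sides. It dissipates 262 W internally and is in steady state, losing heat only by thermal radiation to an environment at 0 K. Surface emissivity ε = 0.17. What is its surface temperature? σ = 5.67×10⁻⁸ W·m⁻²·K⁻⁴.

Steady state: internal power = radiated power, P = εσA T⁴.
Radiating area A = 2·0.732 = 1.464 m².
T⁴ = P/(εσA) = 262/(0.17·5.67×10⁻⁸·1.464) = 1.857×10¹⁰ K⁴.
T = (1.857×10¹⁰)^(1/4).

T ≈ 369 K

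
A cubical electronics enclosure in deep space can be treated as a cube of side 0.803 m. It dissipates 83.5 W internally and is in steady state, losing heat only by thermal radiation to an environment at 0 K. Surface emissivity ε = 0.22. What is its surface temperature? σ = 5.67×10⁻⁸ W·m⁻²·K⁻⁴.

Steady state: internal power = radiated power, P = εσA T⁴.
Radiating area A = 6L² = 3.869 m².
T⁴ = P/(εσA) = 83.5/(0.22·5.67×10⁻⁸·3.869) = 1.730×10⁹ K⁴.
T = (1.730×10⁹)^(1/4).

T ≈ 204 K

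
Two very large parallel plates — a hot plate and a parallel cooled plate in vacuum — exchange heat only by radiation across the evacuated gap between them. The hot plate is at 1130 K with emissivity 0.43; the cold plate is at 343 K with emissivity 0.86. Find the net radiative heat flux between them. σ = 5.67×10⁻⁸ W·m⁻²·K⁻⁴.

q ≈ 36800 W/m²

For two infinite grey parallel plates, q = σ(T₁⁴ − T₂⁴)/(1/ε₁ + 1/ε₂ − 1).
T₁⁴ − T₂⁴ = 1.630×10¹² − 1.384×10¹⁰ = 1.617×10¹² K⁴.
1/ε₁ + 1/ε₂ − 1 = 2.326 + 1.163 − 1 = 2.488.
q = 5.67×10⁻⁸ × 1.617×10¹² / 2.488.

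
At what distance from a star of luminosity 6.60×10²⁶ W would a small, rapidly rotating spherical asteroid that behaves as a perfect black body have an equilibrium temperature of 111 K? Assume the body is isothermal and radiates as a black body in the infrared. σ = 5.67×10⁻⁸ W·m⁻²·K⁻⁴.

For an isothermal black-emitting sphere, (1−a)S·πr² = σ·4πr²·T⁴ ⇒ S = 4σT⁴/(1−a).
S = 4·5.67×10⁻⁸·(111)⁴/1.00 = 34.43 W/m².
Flux falls as S = L/(4πd²), so d = √(L/(4πS)) = √(6.60×10²⁶/(4π·34.43)).

d ≈ 1.24×10¹² m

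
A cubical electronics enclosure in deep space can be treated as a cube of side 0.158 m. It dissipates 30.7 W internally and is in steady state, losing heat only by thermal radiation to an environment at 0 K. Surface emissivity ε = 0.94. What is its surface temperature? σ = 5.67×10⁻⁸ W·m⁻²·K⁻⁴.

T ≈ 249 K

Steady state: internal power = radiated power, P = εσA T⁴.
Radiating area A = 6L² = 0.1498 m².
T⁴ = P/(εσA) = 30.7/(0.94·5.67×10⁻⁸·0.1498) = 3.846×10⁹ K⁴.
T = (3.846×10⁹)^(1/4).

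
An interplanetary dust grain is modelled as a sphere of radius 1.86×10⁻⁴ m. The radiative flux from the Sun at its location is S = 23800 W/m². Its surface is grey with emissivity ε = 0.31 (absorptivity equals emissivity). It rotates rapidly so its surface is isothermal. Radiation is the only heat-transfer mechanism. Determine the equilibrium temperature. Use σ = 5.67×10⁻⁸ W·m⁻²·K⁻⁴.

T ≈ 569 K

At equilibrium, absorbed power = emitted power.
Absorbing cross-section = πr² = 1.087×10⁻⁷ m²; emitting surface = 4πr² = 4.347×10⁻⁷ m² (ratio 4).
εS·A_cross = εσ·A_surf·T⁴  ⇒  T⁴ = S/(4σ)   (ε cancels).
T⁴ = 23800/(4·5.67×10⁻⁸) = 1.049×10¹¹ K⁴.
T = (1.049×10¹¹)^(1/4).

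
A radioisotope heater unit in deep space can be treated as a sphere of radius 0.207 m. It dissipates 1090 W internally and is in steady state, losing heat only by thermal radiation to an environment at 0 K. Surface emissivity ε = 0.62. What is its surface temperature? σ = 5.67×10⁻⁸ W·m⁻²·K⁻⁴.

T ≈ 490 K

Steady state: internal power = radiated power, P = εσA T⁴.
Radiating area A = 4πr² = 0.5385 m².
T⁴ = P/(εσA) = 1090/(0.62·5.67×10⁻⁸·0.5385) = 5.758×10¹⁰ K⁴.
T = (5.758×10¹⁰)^(1/4).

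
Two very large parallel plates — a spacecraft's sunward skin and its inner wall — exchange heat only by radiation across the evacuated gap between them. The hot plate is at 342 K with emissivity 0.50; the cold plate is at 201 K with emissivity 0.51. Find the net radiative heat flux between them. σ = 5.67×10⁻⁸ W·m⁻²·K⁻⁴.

q ≈ 231 W/m²

For two infinite grey parallel plates, q = σ(T₁⁴ − T₂⁴)/(1/ε₁ + 1/ε₂ − 1).
T₁⁴ − T₂⁴ = 1.368×10¹⁰ − 1.632×10⁹ = 1.205×10¹⁰ K⁴.
1/ε₁ + 1/ε₂ − 1 = 2.000 + 1.961 − 1 = 2.961.
q = 5.67×10⁻⁸ × 1.205×10¹⁰ / 2.961.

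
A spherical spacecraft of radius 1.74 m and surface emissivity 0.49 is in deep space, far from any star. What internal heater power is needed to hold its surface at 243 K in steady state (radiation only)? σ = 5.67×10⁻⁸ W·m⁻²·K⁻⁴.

P ≈ 3690 W

P = εσ·4πr²·T⁴.
4πr² = 38.05 m²; T⁴ = 3.487×10⁹ K⁴.
P = 0.49·5.67×10⁻⁸·38.05·3.487×10⁹.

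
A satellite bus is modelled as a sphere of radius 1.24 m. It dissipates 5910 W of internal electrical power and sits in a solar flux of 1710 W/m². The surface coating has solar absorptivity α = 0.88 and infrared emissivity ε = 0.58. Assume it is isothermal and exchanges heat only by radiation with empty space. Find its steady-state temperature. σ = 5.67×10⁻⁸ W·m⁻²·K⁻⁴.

At steady state, absorbed solar power + internal power = radiated power.
Absorbed: α·S·A_cross = 0.88·1710·4.831 = 7269 W (cross-section πr²).
Total input = 7269 + 5910 = 13180 W.
Radiated: εσ·A_surf·T⁴ with A_surf = 4πr² = 19.32 m².
T⁴ = 13180/(0.58·5.67×10⁻⁸·19.32) = 2.074×10¹⁰ K⁴.

T ≈ 379 K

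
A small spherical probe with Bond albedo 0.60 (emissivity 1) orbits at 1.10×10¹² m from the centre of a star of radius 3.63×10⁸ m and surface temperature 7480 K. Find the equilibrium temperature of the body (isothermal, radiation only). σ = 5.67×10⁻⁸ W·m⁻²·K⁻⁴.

The star's surface emits σT_*⁴; at distance d the flux is S = σT_*⁴(R_*/d)².
S = 5.67×10⁻⁸·(7480)⁴·(3.63×10⁸/1.10×10¹²)² = 19.33 W/m².
For an isothermal sphere T⁴ = (1−a)S/(4σ) = 3.409×10⁷ K⁴.

T ≈ 76.4 K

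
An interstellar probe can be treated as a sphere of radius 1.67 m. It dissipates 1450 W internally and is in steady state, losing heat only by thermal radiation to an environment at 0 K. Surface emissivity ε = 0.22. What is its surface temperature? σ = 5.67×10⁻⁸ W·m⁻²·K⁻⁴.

T ≈ 240 K

Steady state: internal power = radiated power, P = εσA T⁴.
Radiating area A = 4πr² = 35.05 m².
T⁴ = P/(εσA) = 1450/(0.22·5.67×10⁻⁸·35.05) = 3.317×10⁹ K⁴.
T = (3.317×10⁹)^(1/4).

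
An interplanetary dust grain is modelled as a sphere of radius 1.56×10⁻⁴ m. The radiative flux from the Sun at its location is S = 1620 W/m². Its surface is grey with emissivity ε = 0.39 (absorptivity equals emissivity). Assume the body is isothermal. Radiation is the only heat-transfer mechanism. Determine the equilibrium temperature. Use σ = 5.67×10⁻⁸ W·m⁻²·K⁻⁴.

T ≈ 291 K

At equilibrium, absorbed power = emitted power.
Absorbing cross-section = πr² = 7.645×10⁻⁸ m²; emitting surface = 4πr² = 3.058×10⁻⁷ m² (ratio 4).
εS·A_cross = εσ·A_surf·T⁴  ⇒  T⁴ = S/(4σ)   (ε cancels).
T⁴ = 1620/(4·5.67×10⁻⁸) = 7.143×10⁹ K⁴.
T = (7.143×10⁹)^(1/4).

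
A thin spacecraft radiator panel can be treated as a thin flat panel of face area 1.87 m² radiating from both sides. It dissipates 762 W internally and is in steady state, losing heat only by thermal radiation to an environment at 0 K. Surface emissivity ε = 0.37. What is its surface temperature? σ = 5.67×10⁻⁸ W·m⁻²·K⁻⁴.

T ≈ 314 K

Steady state: internal power = radiated power, P = εσA T⁴.
Radiating area A = 2·1.87 = 3.740 m².
T⁴ = P/(εσA) = 762/(0.37·5.67×10⁻⁸·3.740) = 9.712×10⁹ K⁴.
T = (9.712×10⁹)^(1/4).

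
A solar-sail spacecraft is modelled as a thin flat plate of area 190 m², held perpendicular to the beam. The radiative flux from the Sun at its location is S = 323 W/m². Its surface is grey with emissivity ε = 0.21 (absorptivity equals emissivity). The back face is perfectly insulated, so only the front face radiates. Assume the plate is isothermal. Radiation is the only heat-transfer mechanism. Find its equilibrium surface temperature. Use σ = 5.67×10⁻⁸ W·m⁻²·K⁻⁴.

T ≈ 275 K

At equilibrium, absorbed power = emitted power.
Absorbing cross-section = A = 190.0 m²; emitting surface = A = 190.0 m² (ratio 1).
εS·A_cross = εσ·A_surf·T⁴  ⇒  T⁴ = S/(1σ)   (ε cancels).
T⁴ = 323/(1·5.67×10⁻⁸) = 5.697×10⁹ K⁴.
T = (5.697×10⁹)^(1/4).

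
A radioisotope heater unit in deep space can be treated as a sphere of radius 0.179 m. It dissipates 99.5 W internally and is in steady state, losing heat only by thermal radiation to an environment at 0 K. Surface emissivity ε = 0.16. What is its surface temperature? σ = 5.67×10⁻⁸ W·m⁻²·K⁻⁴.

T ≈ 406 K

Steady state: internal power = radiated power, P = εσA T⁴.
Radiating area A = 4πr² = 0.4026 m².
T⁴ = P/(εσA) = 99.5/(0.16·5.67×10⁻⁸·0.4026) = 2.724×10¹⁰ K⁴.
T = (2.724×10¹⁰)^(1/4).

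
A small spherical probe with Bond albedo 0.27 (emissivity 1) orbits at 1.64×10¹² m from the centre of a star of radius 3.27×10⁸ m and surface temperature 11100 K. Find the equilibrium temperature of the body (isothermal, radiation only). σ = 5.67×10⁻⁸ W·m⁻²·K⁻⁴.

T ≈ 102 K

The star's surface emits σT_*⁴; at distance d the flux is S = σT_*⁴(R_*/d)².
S = 5.67×10⁻⁸·(11100)⁴·(3.27×10⁸/1.64×10¹²)² = 34.22 W/m².
For an isothermal sphere T⁴ = (1−a)S/(4σ) = 1.101×10⁸ K⁴.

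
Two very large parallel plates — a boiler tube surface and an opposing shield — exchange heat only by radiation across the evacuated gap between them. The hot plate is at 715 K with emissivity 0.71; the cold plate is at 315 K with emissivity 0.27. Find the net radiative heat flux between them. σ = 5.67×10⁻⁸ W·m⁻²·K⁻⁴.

q ≈ 3470 W/m²

For two infinite grey parallel plates, q = σ(T₁⁴ − T₂⁴)/(1/ε₁ + 1/ε₂ − 1).
T₁⁴ − T₂⁴ = 2.614×10¹¹ − 9.846×10⁹ = 2.515×10¹¹ K⁴.
1/ε₁ + 1/ε₂ − 1 = 1.408 + 3.704 − 1 = 4.112.
q = 5.67×10⁻⁸ × 2.515×10¹¹ / 4.112.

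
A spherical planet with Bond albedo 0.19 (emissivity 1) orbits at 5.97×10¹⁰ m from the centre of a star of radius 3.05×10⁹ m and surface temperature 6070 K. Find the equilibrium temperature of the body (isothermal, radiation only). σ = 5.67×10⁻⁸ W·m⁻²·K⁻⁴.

T ≈ 920 K

The star's surface emits σT_*⁴; at distance d the flux is S = σT_*⁴(R_*/d)².
S = 5.67×10⁻⁸·(6070)⁴·(3.05×10⁹/5.97×10¹⁰)² = 2.009×10⁵ W/m².
For an isothermal sphere T⁴ = (1−a)S/(4σ) = 7.175×10¹¹ K⁴.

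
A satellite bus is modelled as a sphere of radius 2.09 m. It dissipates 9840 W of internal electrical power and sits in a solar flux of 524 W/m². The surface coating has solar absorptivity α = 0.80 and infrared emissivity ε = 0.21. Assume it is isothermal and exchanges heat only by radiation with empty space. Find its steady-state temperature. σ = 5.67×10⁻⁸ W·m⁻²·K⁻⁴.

At steady state, absorbed solar power + internal power = radiated power.
Absorbed: α·S·A_cross = 0.80·524·13.72 = 5753 W (cross-section πr²).
Total input = 5753 + 9840 = 15590 W.
Radiated: εσ·A_surf·T⁴ with A_surf = 4πr² = 54.89 m².
T⁴ = 15590/(0.21·5.67×10⁻⁸·54.89) = 2.386×10¹⁰ K⁴.

T ≈ 393 K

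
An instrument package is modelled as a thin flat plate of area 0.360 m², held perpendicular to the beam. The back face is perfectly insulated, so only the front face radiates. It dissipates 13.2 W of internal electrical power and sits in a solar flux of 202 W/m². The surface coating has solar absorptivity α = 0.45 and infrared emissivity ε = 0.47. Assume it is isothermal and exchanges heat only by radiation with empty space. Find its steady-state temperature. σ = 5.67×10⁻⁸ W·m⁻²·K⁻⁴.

At steady state, absorbed solar power + internal power = radiated power.
Absorbed: α·S·A_cross = 0.45·202·0.3600 = 32.72 W (cross-section A).
Total input = 32.72 + 13.2 = 45.92 W.
Radiated: εσ·A_surf·T⁴ with A_surf = A = 0.3600 m².
T⁴ = 45.92/(0.47·5.67×10⁻⁸·0.3600) = 4.787×10⁹ K⁴.

T ≈ 263 K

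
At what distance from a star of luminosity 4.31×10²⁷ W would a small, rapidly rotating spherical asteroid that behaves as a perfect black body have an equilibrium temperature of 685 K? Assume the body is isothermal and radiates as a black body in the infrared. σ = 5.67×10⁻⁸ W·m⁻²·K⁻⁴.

d ≈ 8.29×10¹⁰ m

For an isothermal black-emitting sphere, (1−a)S·πr² = σ·4πr²·T⁴ ⇒ S = 4σT⁴/(1−a).
S = 4·5.67×10⁻⁸·(685)⁴/1.00 = 49940 W/m².
Flux falls as S = L/(4πd²), so d = √(L/(4πS)) = √(4.31×10²⁷/(4π·49940)).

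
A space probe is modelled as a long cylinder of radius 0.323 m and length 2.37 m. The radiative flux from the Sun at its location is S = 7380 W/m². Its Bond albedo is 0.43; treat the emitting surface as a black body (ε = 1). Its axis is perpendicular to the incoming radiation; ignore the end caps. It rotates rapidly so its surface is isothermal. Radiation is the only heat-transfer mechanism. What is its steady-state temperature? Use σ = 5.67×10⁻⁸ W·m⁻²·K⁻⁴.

T ≈ 392 K

At equilibrium, absorbed power = emitted power.
Absorbing cross-section = 2rL = 1.531 m²; emitting surface = 2πrL = 4.810 m² (ratio π).
(1−a)S·A_cross = εσ·A_surf·T⁴  ⇒  T⁴ = (1−a)S/(πσ).
T⁴ = 0.570·7380/(π·5.67×10⁻⁸) = 2.362×10¹⁰ K⁴.
T = (2.362×10¹⁰)^(1/4).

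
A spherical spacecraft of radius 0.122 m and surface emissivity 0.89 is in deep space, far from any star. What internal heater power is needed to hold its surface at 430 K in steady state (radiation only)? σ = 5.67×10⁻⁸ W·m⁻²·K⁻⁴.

P = εσ·4πr²·T⁴.
4πr² = 0.1870 m²; T⁴ = 3.419×10¹⁰ K⁴.
P = 0.89·5.67×10⁻⁸·0.1870·3.419×10¹⁰.

P ≈ 323 W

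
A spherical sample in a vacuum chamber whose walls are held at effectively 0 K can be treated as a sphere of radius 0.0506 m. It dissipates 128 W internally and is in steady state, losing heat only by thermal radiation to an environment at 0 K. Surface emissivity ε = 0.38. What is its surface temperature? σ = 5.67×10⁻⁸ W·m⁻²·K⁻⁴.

Steady state: internal power = radiated power, P = εσA T⁴.
Radiating area A = 4πr² = 0.03217 m².
T⁴ = P/(εσA) = 128/(0.38·5.67×10⁻⁸·0.03217) = 1.846×10¹¹ K⁴.
T = (1.846×10¹¹)^(1/4).

T ≈ 656 K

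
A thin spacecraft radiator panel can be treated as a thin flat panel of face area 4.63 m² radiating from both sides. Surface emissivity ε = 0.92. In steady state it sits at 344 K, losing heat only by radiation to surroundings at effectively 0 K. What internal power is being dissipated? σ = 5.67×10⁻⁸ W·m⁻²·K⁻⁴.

Steady state: P = εσA T⁴.
A = 2·4.63 = 9.260 m²; T⁴ = (344)⁴ = 1.400×10¹⁰ K⁴.
P = 0.92 × 5.67×10⁻⁸ × 9.260 × 1.400×10¹⁰.

P ≈ 6760 W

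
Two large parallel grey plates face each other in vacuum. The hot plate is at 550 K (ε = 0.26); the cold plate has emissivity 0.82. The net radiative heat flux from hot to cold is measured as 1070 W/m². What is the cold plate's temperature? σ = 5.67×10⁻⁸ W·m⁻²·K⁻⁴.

T₂ ≈ 349 K

q = σ(T₁⁴ − T₂⁴)/(1/ε₁ + 1/ε₂ − 1); denominator = 4.066.
T₂⁴ = T₁⁴ − q·(1/ε₁+1/ε₂−1)/σ = 9.151×10¹⁰ − 1070·4.066/5.67×10⁻⁸
    = 1.478×10¹⁰ K⁴.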